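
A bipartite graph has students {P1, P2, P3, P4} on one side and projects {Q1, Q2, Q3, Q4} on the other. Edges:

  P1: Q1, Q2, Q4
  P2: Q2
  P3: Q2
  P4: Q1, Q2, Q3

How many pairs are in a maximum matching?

Unit-capacity flow: source→left, listed edges, right→sink; max matching = max flow.
Augmenting path P1→Q1 (+1); matched 1.
Augmenting path P2→Q2 (+1); matched 2.
Augmenting path P4→Q3 (+1); matched 3.
No augmenting path remains; maximum matching = 3.
König certificate: {P1, P4, Q2} is a vertex cover of size 3 (every listed pair touches it), so no matching can be larger.

3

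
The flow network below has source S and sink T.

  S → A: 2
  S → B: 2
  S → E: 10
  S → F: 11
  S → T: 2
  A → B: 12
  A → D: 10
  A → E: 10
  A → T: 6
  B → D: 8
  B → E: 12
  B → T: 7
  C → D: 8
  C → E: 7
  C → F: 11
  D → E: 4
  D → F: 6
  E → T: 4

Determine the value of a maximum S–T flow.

Augment S→T: bottleneck 2, flow now 2.
Augment S→A→T: bottleneck 2, flow now 4.
Augment S→B→T: bottleneck 2, flow now 6.
Augment S→E→T: bottleneck 4, flow now 10.
No augmenting path remains; maximum flow = 10.
In the residual graph, reachable from S: {S, E, F}.
Min-cut edges: S→A (2), S→B (2), S→T (2), E→T (4); capacity 2 + 2 + 2 + 4 = 10.
This cut is saturated, so no flow can exceed 10.

10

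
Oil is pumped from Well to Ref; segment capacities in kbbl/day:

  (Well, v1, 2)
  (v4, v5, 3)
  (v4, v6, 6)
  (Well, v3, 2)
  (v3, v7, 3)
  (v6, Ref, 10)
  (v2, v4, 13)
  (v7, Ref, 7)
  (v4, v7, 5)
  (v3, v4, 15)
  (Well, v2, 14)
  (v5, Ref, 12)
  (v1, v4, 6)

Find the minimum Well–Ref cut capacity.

Augment Well→v3→v7→Ref: bottleneck 2, flow now 2.
Augment Well→v1→v4→v5→Ref: bottleneck 2, flow now 4.
Augment Well→v2→v4→v5→Ref: bottleneck 1, flow now 5.
Augment Well→v2→v4→v6→Ref: bottleneck 6, flow now 11.
Augment Well→v2→v4→v7→Ref: bottleneck 5, flow now 16.
No augmenting path remains; maximum flow = 16.
By max-flow min-cut, the minimum cut capacity equals the max flow.
In the residual graph, reachable from Well: {Well, v1, v2, v4}.
Min-cut edges: Well→v3 (2), v4→v5 (3), v4→v6 (6), v4→v7 (5); capacity 2 + 3 + 6 + 5 = 16.

16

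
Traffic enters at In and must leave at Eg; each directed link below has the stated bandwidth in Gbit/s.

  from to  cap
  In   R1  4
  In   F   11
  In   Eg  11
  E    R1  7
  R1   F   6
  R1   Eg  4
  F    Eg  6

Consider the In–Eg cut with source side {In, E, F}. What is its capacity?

28

Edges leaving {In, E, F}: In→R1 (4), In→Eg (11), E→R1 (7), F→Eg (6).
Cut capacity = 4 + 11 + 7 + 6 = 28.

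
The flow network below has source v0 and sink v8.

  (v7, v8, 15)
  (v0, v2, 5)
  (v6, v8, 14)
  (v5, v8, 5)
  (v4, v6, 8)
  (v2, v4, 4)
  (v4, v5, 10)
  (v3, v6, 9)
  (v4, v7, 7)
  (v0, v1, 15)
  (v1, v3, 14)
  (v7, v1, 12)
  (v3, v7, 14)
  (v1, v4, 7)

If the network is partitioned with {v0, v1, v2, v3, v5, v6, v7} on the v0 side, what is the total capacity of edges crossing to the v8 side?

45

Edges leaving {v0, v1, v2, v3, v5, v6, v7}: v1→v4 (7), v2→v4 (4), v5→v8 (5), v6→v8 (14), v7→v8 (15).
Cut capacity = 7 + 4 + 5 + 14 + 15 = 45.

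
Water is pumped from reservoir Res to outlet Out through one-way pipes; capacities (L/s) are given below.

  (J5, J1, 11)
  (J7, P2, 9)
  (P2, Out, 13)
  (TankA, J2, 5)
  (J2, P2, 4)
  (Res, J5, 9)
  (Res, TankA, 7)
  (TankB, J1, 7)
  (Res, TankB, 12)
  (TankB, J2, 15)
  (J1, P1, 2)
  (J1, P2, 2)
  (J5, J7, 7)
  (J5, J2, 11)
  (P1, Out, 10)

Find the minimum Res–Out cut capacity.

Augment Res→TankA→J2→P2→Out: bottleneck 4, flow now 4.
Augment Res→J5→J7→P2→Out: bottleneck 7, flow now 11.
Augment Res→J5→J1→P1→Out: bottleneck 2, flow now 13.
Augment Res→TankB→J1→P2→Out: bottleneck 2, flow now 15.
No augmenting path remains; maximum flow = 15.
By max-flow min-cut, the minimum cut capacity equals the max flow.
In the residual graph, reachable from Res: {Res, TankA, J5, TankB, J2, J1}.
Min-cut edges: J5→J7 (7), J2→P2 (4), J1→P1 (2), J1→P2 (2); capacity 7 + 4 + 2 + 2 = 15.

15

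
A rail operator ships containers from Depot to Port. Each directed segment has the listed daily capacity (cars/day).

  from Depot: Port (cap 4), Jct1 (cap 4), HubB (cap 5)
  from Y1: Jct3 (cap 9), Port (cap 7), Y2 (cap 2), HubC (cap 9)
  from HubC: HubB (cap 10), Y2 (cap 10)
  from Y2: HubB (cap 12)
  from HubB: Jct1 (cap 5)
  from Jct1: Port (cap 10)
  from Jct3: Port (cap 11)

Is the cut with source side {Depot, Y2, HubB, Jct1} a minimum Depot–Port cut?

No — its capacity is 14, but the minimum cut has capacity 13.

Given cut capacity: 4 + 10 = 14.
Augment Depot→Port: bottleneck 4, flow now 4.
Augment Depot→Jct1→Port: bottleneck 4, flow now 8.
Augment Depot→HubB→Jct1→Port: bottleneck 5, flow now 13.
No augmenting path remains; maximum flow = 13.
In the residual graph, reachable from Depot: {Depot}.
Min-cut edges: Depot→HubB (5), Depot→Jct1 (4), Depot→Port (4); capacity 5 + 4 + 4 = 13.
Cut capacity 14 exceeds the max flow 13, so it is not minimum.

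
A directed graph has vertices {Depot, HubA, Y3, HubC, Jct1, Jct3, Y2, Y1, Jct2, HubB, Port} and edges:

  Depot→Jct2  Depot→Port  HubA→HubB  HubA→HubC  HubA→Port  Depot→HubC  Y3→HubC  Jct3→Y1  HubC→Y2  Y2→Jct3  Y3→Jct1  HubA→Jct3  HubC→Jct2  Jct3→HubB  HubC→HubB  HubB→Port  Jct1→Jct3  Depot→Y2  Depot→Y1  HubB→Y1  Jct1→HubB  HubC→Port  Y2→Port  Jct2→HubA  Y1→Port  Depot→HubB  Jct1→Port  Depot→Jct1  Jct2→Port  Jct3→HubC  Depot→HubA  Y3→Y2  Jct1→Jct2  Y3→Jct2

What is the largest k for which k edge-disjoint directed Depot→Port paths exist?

8

Assign every edge capacity 1; by Menger, the answer equals the max flow.
Path Depot→Port (+1); total 1.
Path Depot→HubA→Port (+1); total 2.
Path Depot→HubC→Port (+1); total 3.
Path Depot→Jct1→Port (+1); total 4.
Path Depot→Y2→Port (+1); total 5.
Path Depot→Y1→Port (+1); total 6.
Path Depot→Jct2→Port (+1); total 7.
Path Depot→HubB→Port (+1); total 8.
No residual Depot→Port path; max flow = 8.
Certifying cut of size 8: {Depot→HubA, Depot→HubB, Depot→HubC, Depot→Jct1, Depot→Jct2, Depot→Port, Depot→Y1, Depot→Y2}.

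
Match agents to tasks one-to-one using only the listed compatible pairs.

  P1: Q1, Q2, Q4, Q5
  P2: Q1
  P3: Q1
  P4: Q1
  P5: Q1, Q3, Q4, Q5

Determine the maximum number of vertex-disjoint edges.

3

Unit-capacity flow: source→left, listed edges, right→sink; max matching = max flow.
Augmenting path P1→Q1 (+1); matched 1.
Augmenting path P5→Q3 (+1); matched 2.
Augmenting path P2→Q1→P1→Q2 (+1); matched 3.
No augmenting path remains; maximum matching = 3.
König certificate: {P1, P5, Q1} is a vertex cover of size 3 (every listed pair touches it), so no matching can be larger.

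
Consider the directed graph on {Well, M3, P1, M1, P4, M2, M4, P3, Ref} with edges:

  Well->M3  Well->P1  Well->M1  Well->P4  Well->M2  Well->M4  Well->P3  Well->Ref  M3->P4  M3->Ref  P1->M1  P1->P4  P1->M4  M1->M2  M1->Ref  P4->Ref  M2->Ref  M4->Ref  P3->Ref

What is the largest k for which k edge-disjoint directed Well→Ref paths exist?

Assign every edge capacity 1; by Menger, the answer equals the max flow.
Path Well→Ref (+1); total 1.
Path Well→M3→Ref (+1); total 2.
Path Well→M1→Ref (+1); total 3.
Path Well→P4→Ref (+1); total 4.
Path Well→M2→Ref (+1); total 5.
Path Well→M4→Ref (+1); total 6.
Path Well→P3→Ref (+1); total 7.
No residual Well→Ref path; max flow = 7.
Certifying cut of size 7: {M1→Ref, M2→Ref, M4→Ref, P4→Ref, Well→M3, Well→P3, Well→Ref}.

7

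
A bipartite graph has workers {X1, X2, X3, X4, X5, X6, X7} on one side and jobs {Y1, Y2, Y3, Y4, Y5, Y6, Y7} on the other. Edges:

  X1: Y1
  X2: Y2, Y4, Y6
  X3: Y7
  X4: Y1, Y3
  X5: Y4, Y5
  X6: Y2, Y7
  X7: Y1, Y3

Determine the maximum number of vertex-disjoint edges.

Unit-capacity flow: source→left, listed edges, right→sink; max matching = max flow.
Augmenting path X1→Y1 (+1); matched 1.
Augmenting path X2→Y2 (+1); matched 2.
Augmenting path X3→Y7 (+1); matched 3.
Augmenting path X4→Y3 (+1); matched 4.
Augmenting path X5→Y4 (+1); matched 5.
Augmenting path X6→Y2→X2→Y6 (+1); matched 6.
No augmenting path remains; maximum matching = 6.
König certificate: {X2, X3, X5, X6, Y1, Y3} is a vertex cover of size 6 (every listed pair touches it), so no matching can be larger.

6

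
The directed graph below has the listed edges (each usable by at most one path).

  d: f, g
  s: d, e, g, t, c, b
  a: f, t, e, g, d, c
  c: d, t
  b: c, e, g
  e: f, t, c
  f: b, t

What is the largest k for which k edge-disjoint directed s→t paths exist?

4

Assign every edge capacity 1; by Menger, the answer equals the max flow.
Path s→t (+1); total 1.
Path s→c→t (+1); total 2.
Path s→e→t (+1); total 3.
Path s→d→f→t (+1); total 4.
No residual s→t path; max flow = 4.
Certifying cut of size 4: {c→t, e→t, f→t, s→t}.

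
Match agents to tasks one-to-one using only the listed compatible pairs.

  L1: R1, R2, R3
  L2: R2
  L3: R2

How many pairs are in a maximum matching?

2

Unit-capacity flow: source→left, listed edges, right→sink; max matching = max flow.
Augmenting path L1→R1 (+1); matched 1.
Augmenting path L2→R2 (+1); matched 2.
No augmenting path remains; maximum matching = 2.
König certificate: {L1, R2} is a vertex cover of size 2 (every listed pair touches it), so no matching can be larger.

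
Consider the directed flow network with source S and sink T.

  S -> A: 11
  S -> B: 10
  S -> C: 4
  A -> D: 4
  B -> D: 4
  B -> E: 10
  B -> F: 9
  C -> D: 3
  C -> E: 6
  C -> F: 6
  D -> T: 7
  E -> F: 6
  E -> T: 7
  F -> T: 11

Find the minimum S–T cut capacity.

Augment S→A→D→T: bottleneck 4, flow now 4.
Augment S→B→D→T: bottleneck 3, flow now 7.
Augment S→B→E→T: bottleneck 7, flow now 14.
Augment S→C→F→T: bottleneck 4, flow now 18.
No augmenting path remains; maximum flow = 18.
By max-flow min-cut, the minimum cut capacity equals the max flow.
In the residual graph, reachable from S: {S, A}.
Min-cut edges: S→B (10), S→C (4), A→D (4); capacity 10 + 4 + 4 = 18.

18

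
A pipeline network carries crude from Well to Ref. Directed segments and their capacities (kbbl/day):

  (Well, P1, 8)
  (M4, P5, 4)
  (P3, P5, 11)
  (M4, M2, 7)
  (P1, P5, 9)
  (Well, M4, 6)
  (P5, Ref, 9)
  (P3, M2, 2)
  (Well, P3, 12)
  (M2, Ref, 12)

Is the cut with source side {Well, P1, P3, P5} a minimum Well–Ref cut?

Given cut capacity: 6 + 2 + 9 = 17.
Augment Well→P1→P5→Ref: bottleneck 8, flow now 8.
Augment Well→M4→M2→Ref: bottleneck 6, flow now 14.
Augment Well→P3→M2→Ref: bottleneck 2, flow now 16.
Augment Well→P3→P5→Ref: bottleneck 1, flow now 17.
No augmenting path remains; maximum flow = 17.
Cut capacity 17 equals the max flow, so it is a minimum cut.

Yes — it is a minimum cut (capacity 17).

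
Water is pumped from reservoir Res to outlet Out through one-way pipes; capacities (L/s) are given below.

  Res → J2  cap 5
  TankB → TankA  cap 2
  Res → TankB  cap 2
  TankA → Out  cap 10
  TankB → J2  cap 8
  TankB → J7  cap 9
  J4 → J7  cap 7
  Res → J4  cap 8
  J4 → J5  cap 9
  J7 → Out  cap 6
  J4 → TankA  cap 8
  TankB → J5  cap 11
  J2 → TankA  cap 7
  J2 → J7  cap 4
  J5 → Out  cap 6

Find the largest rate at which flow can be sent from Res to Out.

Augment Res→J4→TankA→Out: bottleneck 8, flow now 8.
Augment Res→TankB→TankA→Out: bottleneck 2, flow now 10.
Augment Res→J2→J7→Out: bottleneck 4, flow now 14.
Augment Res→J2→TankA→J4→J5→Out: bottleneck 1, flow now 15. (uses reverse residual edge)
No augmenting path remains; maximum flow = 15.
In the residual graph, reachable from Res: {Res}.
Min-cut edges: Res→J4 (8), Res→TankB (2), Res→J2 (5); capacity 8 + 2 + 5 = 15.
This cut is saturated, so no flow can exceed 15.

15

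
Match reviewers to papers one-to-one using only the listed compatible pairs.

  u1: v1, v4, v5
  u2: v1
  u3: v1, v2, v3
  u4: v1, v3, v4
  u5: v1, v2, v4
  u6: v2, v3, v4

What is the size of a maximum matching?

5

Unit-capacity flow: source→left, listed edges, right→sink; max matching = max flow.
Augmenting path u1→v1 (+1); matched 1.
Augmenting path u3→v2 (+1); matched 2.
Augmenting path u4→v3 (+1); matched 3.
Augmenting path u5→v4 (+1); matched 4.
Augmenting path u2→v1→u1→v5 (+1); matched 5.
No augmenting path remains; maximum matching = 5.
König certificate: {u1, v1, v2, v3, v4} is a vertex cover of size 5 (every listed pair touches it), so no matching can be larger.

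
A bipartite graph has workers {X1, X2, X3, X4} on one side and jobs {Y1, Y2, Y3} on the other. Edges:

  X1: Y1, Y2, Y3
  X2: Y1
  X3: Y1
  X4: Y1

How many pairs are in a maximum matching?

2

Unit-capacity flow: source→left, listed edges, right→sink; max matching = max flow.
Augmenting path X1→Y1 (+1); matched 1.
Augmenting path X2→Y1→X1→Y2 (+1); matched 2.
No augmenting path remains; maximum matching = 2.
König certificate: {X1, Y1} is a vertex cover of size 2 (every listed pair touches it), so no matching can be larger.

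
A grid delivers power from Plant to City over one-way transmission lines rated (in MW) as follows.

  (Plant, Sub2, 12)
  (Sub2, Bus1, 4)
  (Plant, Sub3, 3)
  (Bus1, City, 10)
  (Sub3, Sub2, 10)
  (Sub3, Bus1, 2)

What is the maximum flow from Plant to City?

6

Augment Plant→Sub3→Bus1→City: bottleneck 2, flow now 2.
Augment Plant→Sub2→Bus1→City: bottleneck 4, flow now 6.
No augmenting path remains; maximum flow = 6.
In the residual graph, reachable from Plant: {Plant, Sub3, Sub2}.
Min-cut edges: Sub3→Bus1 (2), Sub2→Bus1 (4); capacity 2 + 4 = 6.
This cut is saturated, so no flow can exceed 6.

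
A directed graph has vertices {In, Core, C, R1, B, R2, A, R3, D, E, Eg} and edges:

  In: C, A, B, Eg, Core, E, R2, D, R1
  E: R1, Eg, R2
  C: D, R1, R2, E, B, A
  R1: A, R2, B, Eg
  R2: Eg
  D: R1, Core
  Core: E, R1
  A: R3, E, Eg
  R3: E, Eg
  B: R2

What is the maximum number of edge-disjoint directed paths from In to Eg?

Assign every edge capacity 1; by Menger, the answer equals the max flow.
Path In→Eg (+1); total 1.
Path In→R1→Eg (+1); total 2.
Path In→R2→Eg (+1); total 3.
Path In→A→Eg (+1); total 4.
Path In→E→Eg (+1); total 5.
Path In→C→A→R3→Eg (+1); total 6.
No residual In→Eg path; max flow = 6.
Certifying cut of size 6: {A→Eg, A→R3, E→Eg, In→Eg, R1→Eg, R2→Eg}.

6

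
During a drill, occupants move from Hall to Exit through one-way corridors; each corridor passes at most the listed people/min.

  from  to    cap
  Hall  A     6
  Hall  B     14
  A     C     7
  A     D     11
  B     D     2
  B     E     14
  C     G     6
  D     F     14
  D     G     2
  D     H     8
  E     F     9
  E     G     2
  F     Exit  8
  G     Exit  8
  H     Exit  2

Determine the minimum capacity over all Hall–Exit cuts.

Augment Hall→A→C→G→Exit: bottleneck 6, flow now 6.
Augment Hall→B→D→F→Exit: bottleneck 2, flow now 8.
Augment Hall→B→E→F→Exit: bottleneck 6, flow now 14.
Augment Hall→B→E→G→Exit: bottleneck 2, flow now 16.
Augment Hall→B→E→F→D→H→Exit: bottleneck 2, flow now 18. (uses reverse residual edge)
No augmenting path remains; maximum flow = 18.
By max-flow min-cut, the minimum cut capacity equals the max flow.
In the residual graph, reachable from Hall: {Hall, B, E, F}.
Min-cut edges: Hall→A (6), B→D (2), E→G (2), F→Exit (8); capacity 6 + 2 + 2 + 8 = 18.

18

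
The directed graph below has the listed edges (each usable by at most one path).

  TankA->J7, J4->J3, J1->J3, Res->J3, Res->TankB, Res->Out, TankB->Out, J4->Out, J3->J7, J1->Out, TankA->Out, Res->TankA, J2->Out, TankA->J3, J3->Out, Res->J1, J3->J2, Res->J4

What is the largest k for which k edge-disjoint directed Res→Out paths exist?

Assign every edge capacity 1; by Menger, the answer equals the max flow.
Path Res→Out (+1); total 1.
Path Res→J1→Out (+1); total 2.
Path Res→TankB→Out (+1); total 3.
Path Res→J4→Out (+1); total 4.
Path Res→TankA→Out (+1); total 5.
Path Res→J3→Out (+1); total 6.
No residual Res→Out path; max flow = 6.
Certifying cut of size 6: {Res→J1, Res→J3, Res→J4, Res→Out, Res→TankA, Res→TankB}.

6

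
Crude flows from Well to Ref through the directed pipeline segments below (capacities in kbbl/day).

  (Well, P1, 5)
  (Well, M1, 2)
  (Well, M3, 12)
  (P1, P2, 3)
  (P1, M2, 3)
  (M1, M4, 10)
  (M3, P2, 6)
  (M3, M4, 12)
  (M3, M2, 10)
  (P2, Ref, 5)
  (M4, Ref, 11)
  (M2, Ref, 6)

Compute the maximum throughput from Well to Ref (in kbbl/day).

Augment Well→P1→P2→Ref: bottleneck 3, flow now 3.
Augment Well→P1→M2→Ref: bottleneck 2, flow now 5.
Augment Well→M1→M4→Ref: bottleneck 2, flow now 7.
Augment Well→M3→P2→Ref: bottleneck 2, flow now 9.
Augment Well→M3→M4→Ref: bottleneck 9, flow now 18.
Augment Well→M3→M2→Ref: bottleneck 1, flow now 19.
No augmenting path remains; maximum flow = 19.
In the residual graph, reachable from Well: {Well}.
Min-cut edges: Well→P1 (5), Well→M1 (2), Well→M3 (12); capacity 5 + 2 + 12 = 19.
This cut is saturated, so no flow can exceed 19.

19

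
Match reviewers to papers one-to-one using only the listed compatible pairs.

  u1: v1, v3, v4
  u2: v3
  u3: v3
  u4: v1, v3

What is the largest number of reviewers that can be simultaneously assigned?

Unit-capacity flow: source→left, listed edges, right→sink; max matching = max flow.
Augmenting path u1→v1 (+1); matched 1.
Augmenting path u2→v3 (+1); matched 2.
Augmenting path u4→v1→u1→v4 (+1); matched 3.
No augmenting path remains; maximum matching = 3.
König certificate: {u1, u4, v3} is a vertex cover of size 3 (every listed pair touches it), so no matching can be larger.

3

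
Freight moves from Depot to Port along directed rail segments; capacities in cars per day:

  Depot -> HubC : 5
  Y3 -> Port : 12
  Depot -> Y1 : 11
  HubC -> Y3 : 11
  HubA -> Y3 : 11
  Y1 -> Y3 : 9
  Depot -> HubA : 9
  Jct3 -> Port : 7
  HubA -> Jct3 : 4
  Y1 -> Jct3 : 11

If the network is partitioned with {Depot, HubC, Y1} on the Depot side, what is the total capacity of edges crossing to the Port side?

Edges leaving {Depot, HubC, Y1}: Depot→HubA (9), HubC→Y3 (11), Y1→Y3 (9), Y1→Jct3 (11).
Cut capacity = 9 + 11 + 9 + 11 = 40.

40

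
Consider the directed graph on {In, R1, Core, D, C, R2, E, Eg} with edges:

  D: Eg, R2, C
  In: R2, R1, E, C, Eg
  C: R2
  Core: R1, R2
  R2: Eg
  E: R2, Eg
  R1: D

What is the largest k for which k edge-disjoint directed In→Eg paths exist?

4

Assign every edge capacity 1; by Menger, the answer equals the max flow.
Path In→Eg (+1); total 1.
Path In→R2→Eg (+1); total 2.
Path In→E→Eg (+1); total 3.
Path In→R1→D→Eg (+1); total 4.
No residual In→Eg path; max flow = 4.
Certifying cut of size 4: {In→E, In→Eg, In→R1, R2→Eg}.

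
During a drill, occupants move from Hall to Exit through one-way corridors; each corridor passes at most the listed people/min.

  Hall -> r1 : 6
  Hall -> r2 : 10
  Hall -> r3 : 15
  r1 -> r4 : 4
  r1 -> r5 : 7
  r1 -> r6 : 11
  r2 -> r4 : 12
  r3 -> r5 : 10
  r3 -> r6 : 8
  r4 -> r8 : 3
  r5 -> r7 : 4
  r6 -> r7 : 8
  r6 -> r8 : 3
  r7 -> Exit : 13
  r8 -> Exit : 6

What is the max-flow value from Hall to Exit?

Augment Hall→r1→r4→r8→Exit: bottleneck 3, flow now 3.
Augment Hall→r1→r5→r7→Exit: bottleneck 3, flow now 6.
Augment Hall→r3→r5→r7→Exit: bottleneck 1, flow now 7.
Augment Hall→r3→r6→r7→Exit: bottleneck 8, flow now 15.
Augment Hall→r2→r4→r1→r6→r8→Exit: bottleneck 3, flow now 18. (uses reverse residual edge)
No augmenting path remains; maximum flow = 18.
In the residual graph, reachable from Hall: {Hall, r1, r2, r3, r4, r5, r6}.
Min-cut edges: r4→r8 (3), r5→r7 (4), r6→r7 (8), r6→r8 (3); capacity 3 + 4 + 8 + 3 = 18.
This cut is saturated, so no flow can exceed 18.

18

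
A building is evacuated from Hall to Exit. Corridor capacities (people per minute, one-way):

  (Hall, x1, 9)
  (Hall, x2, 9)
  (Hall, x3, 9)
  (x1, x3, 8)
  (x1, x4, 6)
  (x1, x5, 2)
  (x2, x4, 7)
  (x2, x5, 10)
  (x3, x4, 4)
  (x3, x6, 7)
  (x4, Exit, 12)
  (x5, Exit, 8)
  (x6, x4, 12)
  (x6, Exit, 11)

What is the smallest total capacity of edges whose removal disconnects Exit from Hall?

Augment Hall→x1→x4→Exit: bottleneck 6, flow now 6.
Augment Hall→x1→x5→Exit: bottleneck 2, flow now 8.
Augment Hall→x2→x4→Exit: bottleneck 6, flow now 14.
Augment Hall→x2→x5→Exit: bottleneck 3, flow now 17.
Augment Hall→x3→x6→Exit: bottleneck 7, flow now 24.
Augment Hall→x3→x4→x2→x5→Exit: bottleneck 2, flow now 26. (uses reverse residual edge)
Augment Hall→x1→x3→x4→x2→x5→Exit: bottleneck 1, flow now 27. (uses reverse residual edge)
No augmenting path remains; maximum flow = 27.
By max-flow min-cut, the minimum cut capacity equals the max flow.
In the residual graph, reachable from Hall: {Hall}.
Min-cut edges: Hall→x1 (9), Hall→x2 (9), Hall→x3 (9); capacity 9 + 9 + 9 = 27.

27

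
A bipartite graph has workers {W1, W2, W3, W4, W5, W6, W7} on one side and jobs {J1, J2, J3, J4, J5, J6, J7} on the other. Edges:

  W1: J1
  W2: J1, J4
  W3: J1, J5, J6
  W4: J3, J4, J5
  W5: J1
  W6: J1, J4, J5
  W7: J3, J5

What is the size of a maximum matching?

Unit-capacity flow: source→left, listed edges, right→sink; max matching = max flow.
Augmenting path W1→J1 (+1); matched 1.
Augmenting path W2→J4 (+1); matched 2.
Augmenting path W3→J5 (+1); matched 3.
Augmenting path W4→J3 (+1); matched 4.
Augmenting path W6→J5→W3→J6 (+1); matched 5.
No augmenting path remains; maximum matching = 5.
König certificate: {W3, J1, J3, J4, J5} is a vertex cover of size 5 (every listed pair touches it), so no matching can be larger.

5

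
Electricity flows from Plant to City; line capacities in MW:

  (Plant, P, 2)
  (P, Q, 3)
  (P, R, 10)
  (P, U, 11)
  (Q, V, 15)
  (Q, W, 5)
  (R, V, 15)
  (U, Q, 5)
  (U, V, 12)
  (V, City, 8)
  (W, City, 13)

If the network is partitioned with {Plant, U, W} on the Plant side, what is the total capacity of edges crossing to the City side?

Edges leaving {Plant, U, W}: Plant→P (2), U→Q (5), U→V (12), W→City (13).
Cut capacity = 2 + 5 + 12 + 13 = 32.

32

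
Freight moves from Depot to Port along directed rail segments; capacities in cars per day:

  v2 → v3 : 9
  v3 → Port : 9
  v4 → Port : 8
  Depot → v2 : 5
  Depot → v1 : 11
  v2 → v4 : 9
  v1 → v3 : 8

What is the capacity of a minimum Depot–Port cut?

13

Augment Depot→v1→v3→Port: bottleneck 8, flow now 8.
Augment Depot→v2→v3→Port: bottleneck 1, flow now 9.
Augment Depot→v2→v4→Port: bottleneck 4, flow now 13.
No augmenting path remains; maximum flow = 13.
By max-flow min-cut, the minimum cut capacity equals the max flow.
In the residual graph, reachable from Depot: {Depot, v1}.
Min-cut edges: Depot→v2 (5), v1→v3 (8); capacity 5 + 8 = 13.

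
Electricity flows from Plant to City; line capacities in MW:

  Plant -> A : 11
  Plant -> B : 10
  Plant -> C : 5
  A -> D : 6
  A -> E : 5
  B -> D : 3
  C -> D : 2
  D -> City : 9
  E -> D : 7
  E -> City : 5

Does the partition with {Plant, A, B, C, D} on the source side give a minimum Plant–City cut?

Yes — it is a minimum cut (capacity 14).

Given cut capacity: 5 + 9 = 14.
Augment Plant→A→D→City: bottleneck 6, flow now 6.
Augment Plant→A→E→City: bottleneck 5, flow now 11.
Augment Plant→B→D→City: bottleneck 3, flow now 14.
No augmenting path remains; maximum flow = 14.
Cut capacity 14 equals the max flow, so it is a minimum cut.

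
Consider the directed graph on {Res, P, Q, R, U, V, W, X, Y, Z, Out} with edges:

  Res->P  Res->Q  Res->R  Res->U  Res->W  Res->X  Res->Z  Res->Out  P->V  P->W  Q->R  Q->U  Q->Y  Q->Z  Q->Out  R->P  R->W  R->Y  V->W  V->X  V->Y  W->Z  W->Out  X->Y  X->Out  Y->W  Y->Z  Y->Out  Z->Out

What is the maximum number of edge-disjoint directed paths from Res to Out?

Assign every edge capacity 1; by Menger, the answer equals the max flow.
Path Res→Out (+1); total 1.
Path Res→Q→Out (+1); total 2.
Path Res→W→Out (+1); total 3.
Path Res→X→Out (+1); total 4.
Path Res→Z→Out (+1); total 5.
Path Res→R→Y→Out (+1); total 6.
No residual Res→Out path; max flow = 6.
Certifying cut of size 6: {Res→Out, Res→Q, W→Out, X→Out, Y→Out, Z→Out}.

6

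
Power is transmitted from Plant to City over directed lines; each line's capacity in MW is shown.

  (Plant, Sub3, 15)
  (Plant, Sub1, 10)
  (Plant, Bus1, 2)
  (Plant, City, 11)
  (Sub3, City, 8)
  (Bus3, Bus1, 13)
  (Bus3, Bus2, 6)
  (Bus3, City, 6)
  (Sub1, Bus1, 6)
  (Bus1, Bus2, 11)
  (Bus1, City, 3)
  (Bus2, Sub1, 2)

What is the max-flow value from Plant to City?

22

Augment Plant→City: bottleneck 11, flow now 11.
Augment Plant→Sub3→City: bottleneck 8, flow now 19.
Augment Plant→Bus1→City: bottleneck 2, flow now 21.
Augment Plant→Sub1→Bus1→City: bottleneck 1, flow now 22.
No augmenting path remains; maximum flow = 22.
In the residual graph, reachable from Plant: {Plant, Sub3, Sub1, Bus1, Bus2}.
Min-cut edges: Plant→City (11), Sub3→City (8), Bus1→City (3); capacity 11 + 8 + 3 = 22.
This cut is saturated, so no flow can exceed 22.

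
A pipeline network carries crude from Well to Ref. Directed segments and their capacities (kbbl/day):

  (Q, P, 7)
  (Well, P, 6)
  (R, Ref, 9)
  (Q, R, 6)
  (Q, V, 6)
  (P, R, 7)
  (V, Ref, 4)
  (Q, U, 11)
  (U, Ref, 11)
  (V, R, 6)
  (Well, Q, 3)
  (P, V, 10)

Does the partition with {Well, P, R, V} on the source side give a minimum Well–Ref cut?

No — its capacity is 16, but the minimum cut has capacity 9.

Given cut capacity: 3 + 9 + 4 = 16.
Augment Well→P→R→Ref: bottleneck 6, flow now 6.
Augment Well→Q→R→Ref: bottleneck 3, flow now 9.
No augmenting path remains; maximum flow = 9.
In the residual graph, reachable from Well: {Well}.
Min-cut edges: Well→P (6), Well→Q (3); capacity 6 + 3 = 9.
Cut capacity 16 exceeds the max flow 9, so it is not minimum.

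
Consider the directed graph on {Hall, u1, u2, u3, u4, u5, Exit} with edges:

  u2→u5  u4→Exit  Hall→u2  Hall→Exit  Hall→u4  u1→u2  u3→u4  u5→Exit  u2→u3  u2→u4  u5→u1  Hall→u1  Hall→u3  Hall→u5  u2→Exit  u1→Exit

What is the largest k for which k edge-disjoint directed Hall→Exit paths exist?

5

Assign every edge capacity 1; by Menger, the answer equals the max flow.
Path Hall→Exit (+1); total 1.
Path Hall→u1→Exit (+1); total 2.
Path Hall→u2→Exit (+1); total 3.
Path Hall→u4→Exit (+1); total 4.
Path Hall→u5→Exit (+1); total 5.
No residual Hall→Exit path; max flow = 5.
Certifying cut of size 5: {Hall→Exit, Hall→u1, Hall→u2, Hall→u5, u4→Exit}.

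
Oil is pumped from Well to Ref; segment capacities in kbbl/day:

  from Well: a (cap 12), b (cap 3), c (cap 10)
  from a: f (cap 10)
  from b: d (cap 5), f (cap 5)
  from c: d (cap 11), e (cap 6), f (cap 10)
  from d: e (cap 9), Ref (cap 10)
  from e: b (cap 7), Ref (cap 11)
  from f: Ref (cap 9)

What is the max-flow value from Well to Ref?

Augment Well→a→f→Ref: bottleneck 9, flow now 9.
Augment Well→b→d→Ref: bottleneck 3, flow now 12.
Augment Well→c→d→Ref: bottleneck 7, flow now 19.
Augment Well→c→e→Ref: bottleneck 3, flow now 22.
No augmenting path remains; maximum flow = 22.
In the residual graph, reachable from Well: {Well, a, f}.
Min-cut edges: Well→b (3), Well→c (10), f→Ref (9); capacity 3 + 10 + 9 = 22.
This cut is saturated, so no flow can exceed 22.

22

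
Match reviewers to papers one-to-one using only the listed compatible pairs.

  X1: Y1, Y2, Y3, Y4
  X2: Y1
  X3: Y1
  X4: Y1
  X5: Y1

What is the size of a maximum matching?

Unit-capacity flow: source→left, listed edges, right→sink; max matching = max flow.
Augmenting path X1→Y1 (+1); matched 1.
Augmenting path X2→Y1→X1→Y2 (+1); matched 2.
No augmenting path remains; maximum matching = 2.
König certificate: {X1, Y1} is a vertex cover of size 2 (every listed pair touches it), so no matching can be larger.

2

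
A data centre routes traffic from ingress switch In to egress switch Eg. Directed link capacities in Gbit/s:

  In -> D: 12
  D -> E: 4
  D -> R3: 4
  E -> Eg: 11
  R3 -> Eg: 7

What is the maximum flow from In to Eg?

Augment In→D→E→Eg: bottleneck 4, flow now 4.
Augment In→D→R3→Eg: bottleneck 4, flow now 8.
No augmenting path remains; maximum flow = 8.
In the residual graph, reachable from In: {In, D}.
Min-cut edges: D→E (4), D→R3 (4); capacity 4 + 4 = 8.
This cut is saturated, so no flow can exceed 8.

8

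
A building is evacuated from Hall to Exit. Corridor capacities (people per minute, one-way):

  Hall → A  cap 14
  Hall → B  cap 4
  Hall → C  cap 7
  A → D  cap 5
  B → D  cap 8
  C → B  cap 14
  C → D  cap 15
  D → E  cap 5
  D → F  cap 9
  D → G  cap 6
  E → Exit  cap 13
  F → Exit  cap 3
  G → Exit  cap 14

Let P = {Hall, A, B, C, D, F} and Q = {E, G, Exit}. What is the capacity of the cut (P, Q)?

14

Edges leaving {Hall, A, B, C, D, F}: D→E (5), D→G (6), F→Exit (3).
Cut capacity = 5 + 6 + 3 = 14.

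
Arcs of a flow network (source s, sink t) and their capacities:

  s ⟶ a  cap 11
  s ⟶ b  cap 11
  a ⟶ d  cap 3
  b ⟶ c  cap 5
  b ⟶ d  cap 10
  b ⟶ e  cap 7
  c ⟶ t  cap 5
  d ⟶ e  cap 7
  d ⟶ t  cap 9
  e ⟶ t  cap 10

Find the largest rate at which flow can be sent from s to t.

Augment s→a→d→t: bottleneck 3, flow now 3.
Augment s→b→c→t: bottleneck 5, flow now 8.
Augment s→b→d→t: bottleneck 6, flow now 14.
No augmenting path remains; maximum flow = 14.
In the residual graph, reachable from s: {s, a}.
Min-cut edges: s→b (11), a→d (3); capacity 11 + 3 = 14.
This cut is saturated, so no flow can exceed 14.

14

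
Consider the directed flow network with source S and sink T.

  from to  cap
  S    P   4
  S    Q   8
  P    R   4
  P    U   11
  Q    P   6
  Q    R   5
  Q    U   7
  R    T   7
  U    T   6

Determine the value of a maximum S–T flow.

Augment S→P→R→T: bottleneck 4, flow now 4.
Augment S→Q→R→T: bottleneck 3, flow now 7.
Augment S→Q→U→T: bottleneck 5, flow now 12.
No augmenting path remains; maximum flow = 12.
In the residual graph, reachable from S: {S}.
Min-cut edges: S→P (4), S→Q (8); capacity 4 + 8 = 12.
This cut is saturated, so no flow can exceed 12.

12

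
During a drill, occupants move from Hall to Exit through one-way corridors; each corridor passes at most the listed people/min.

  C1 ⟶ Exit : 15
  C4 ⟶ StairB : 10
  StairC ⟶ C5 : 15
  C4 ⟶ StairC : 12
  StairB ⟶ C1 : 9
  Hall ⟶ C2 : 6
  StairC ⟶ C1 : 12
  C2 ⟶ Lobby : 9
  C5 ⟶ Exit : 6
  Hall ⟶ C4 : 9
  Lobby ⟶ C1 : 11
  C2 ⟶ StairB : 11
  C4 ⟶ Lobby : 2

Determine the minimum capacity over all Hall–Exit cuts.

Augment Hall→C2→StairB→C1→Exit: bottleneck 6, flow now 6.
Augment Hall→C4→StairB→C1→Exit: bottleneck 3, flow now 9.
Augment Hall→C4→Lobby→C1→Exit: bottleneck 2, flow now 11.
Augment Hall→C4→StairC→C1→Exit: bottleneck 4, flow now 15.
No augmenting path remains; maximum flow = 15.
By max-flow min-cut, the minimum cut capacity equals the max flow.
In the residual graph, reachable from Hall: {Hall}.
Min-cut edges: Hall→C2 (6), Hall→C4 (9); capacity 6 + 9 = 15.

15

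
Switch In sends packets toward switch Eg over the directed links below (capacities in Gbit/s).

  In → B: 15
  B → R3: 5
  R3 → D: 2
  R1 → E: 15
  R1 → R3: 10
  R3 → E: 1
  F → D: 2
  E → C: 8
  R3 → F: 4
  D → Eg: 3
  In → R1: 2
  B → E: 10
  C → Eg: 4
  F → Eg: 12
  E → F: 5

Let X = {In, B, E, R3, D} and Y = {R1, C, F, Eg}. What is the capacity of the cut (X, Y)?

Edges leaving {In, B, E, R3, D}: In→R1 (2), E→C (8), E→F (5), R3→F (4), D→Eg (3).
Cut capacity = 2 + 8 + 5 + 4 + 3 = 22.

22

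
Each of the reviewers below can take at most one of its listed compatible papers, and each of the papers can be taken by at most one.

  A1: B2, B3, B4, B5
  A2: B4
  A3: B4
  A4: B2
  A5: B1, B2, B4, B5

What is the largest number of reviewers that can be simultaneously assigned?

4

Unit-capacity flow: source→left, listed edges, right→sink; max matching = max flow.
Augmenting path A1→B2 (+1); matched 1.
Augmenting path A2→B4 (+1); matched 2.
Augmenting path A5→B1 (+1); matched 3.
Augmenting path A4→B2→A1→B3 (+1); matched 4.
No augmenting path remains; maximum matching = 4.
König certificate: {A1, A4, A5, B4} is a vertex cover of size 4 (every listed pair touches it), so no matching can be larger.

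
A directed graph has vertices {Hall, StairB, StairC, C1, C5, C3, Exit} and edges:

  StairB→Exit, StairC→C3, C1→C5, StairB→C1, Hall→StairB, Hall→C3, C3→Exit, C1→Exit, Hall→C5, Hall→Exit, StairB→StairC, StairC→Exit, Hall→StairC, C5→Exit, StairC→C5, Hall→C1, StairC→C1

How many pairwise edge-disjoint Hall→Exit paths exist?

Assign every edge capacity 1; by Menger, the answer equals the max flow.
Path Hall→Exit (+1); total 1.
Path Hall→StairB→Exit (+1); total 2.
Path Hall→StairC→Exit (+1); total 3.
Path Hall→C1→Exit (+1); total 4.
Path Hall→C5→Exit (+1); total 5.
Path Hall→C3→Exit (+1); total 6.
No residual Hall→Exit path; max flow = 6.
Certifying cut of size 6: {Hall→C1, Hall→C3, Hall→C5, Hall→Exit, Hall→StairB, Hall→StairC}.

6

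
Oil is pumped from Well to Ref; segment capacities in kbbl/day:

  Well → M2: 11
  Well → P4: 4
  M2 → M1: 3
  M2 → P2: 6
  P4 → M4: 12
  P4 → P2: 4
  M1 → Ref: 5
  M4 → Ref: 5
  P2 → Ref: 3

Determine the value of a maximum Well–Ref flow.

Augment Well→M2→M1→Ref: bottleneck 3, flow now 3.
Augment Well→M2→P2→Ref: bottleneck 3, flow now 6.
Augment Well→P4→M4→Ref: bottleneck 4, flow now 10.
No augmenting path remains; maximum flow = 10.
In the residual graph, reachable from Well: {Well, M2, P2}.
Min-cut edges: Well→P4 (4), M2→M1 (3), P2→Ref (3); capacity 4 + 3 + 3 = 10.
This cut is saturated, so no flow can exceed 10.

10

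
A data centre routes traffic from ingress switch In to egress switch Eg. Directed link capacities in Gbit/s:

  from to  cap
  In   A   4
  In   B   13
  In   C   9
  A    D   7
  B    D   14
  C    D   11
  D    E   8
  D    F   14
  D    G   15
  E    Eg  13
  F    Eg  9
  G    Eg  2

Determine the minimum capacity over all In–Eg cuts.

19

Augment In→A→D→E→Eg: bottleneck 4, flow now 4.
Augment In→B→D→E→Eg: bottleneck 4, flow now 8.
Augment In→B→D→F→Eg: bottleneck 9, flow now 17.
Augment In→C→D→G→Eg: bottleneck 2, flow now 19.
No augmenting path remains; maximum flow = 19.
By max-flow min-cut, the minimum cut capacity equals the max flow.
In the residual graph, reachable from In: {In, A, B, C, D, F, G}.
Min-cut edges: D→E (8), F→Eg (9), G→Eg (2); capacity 8 + 9 + 2 = 19.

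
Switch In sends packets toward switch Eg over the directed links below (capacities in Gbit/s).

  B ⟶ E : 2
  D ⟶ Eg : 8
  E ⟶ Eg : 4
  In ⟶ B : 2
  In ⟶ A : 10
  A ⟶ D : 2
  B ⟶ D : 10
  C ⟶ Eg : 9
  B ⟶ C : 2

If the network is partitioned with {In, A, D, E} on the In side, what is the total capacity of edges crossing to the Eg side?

Edges leaving {In, A, D, E}: In→B (2), D→Eg (8), E→Eg (4).
Cut capacity = 2 + 8 + 4 = 14.

14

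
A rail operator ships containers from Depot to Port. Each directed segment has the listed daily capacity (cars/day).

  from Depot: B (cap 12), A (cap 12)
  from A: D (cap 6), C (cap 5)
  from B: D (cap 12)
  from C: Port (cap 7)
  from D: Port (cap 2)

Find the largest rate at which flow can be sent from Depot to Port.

7

Augment Depot→A→C→Port: bottleneck 5, flow now 5.
Augment Depot→A→D→Port: bottleneck 2, flow now 7.
No augmenting path remains; maximum flow = 7.
In the residual graph, reachable from Depot: {Depot, A, B, D}.
Min-cut edges: A→C (5), D→Port (2); capacity 5 + 2 = 7.
This cut is saturated, so no flow can exceed 7.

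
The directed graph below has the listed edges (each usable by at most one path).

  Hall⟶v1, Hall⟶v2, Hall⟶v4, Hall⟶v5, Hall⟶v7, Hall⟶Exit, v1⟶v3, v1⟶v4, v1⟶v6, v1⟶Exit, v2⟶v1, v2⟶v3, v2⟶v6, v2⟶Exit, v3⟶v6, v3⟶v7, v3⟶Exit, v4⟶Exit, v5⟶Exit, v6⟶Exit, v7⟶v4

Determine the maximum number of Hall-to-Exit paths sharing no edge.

5

Assign every edge capacity 1; by Menger, the answer equals the max flow.
Path Hall→Exit (+1); total 1.
Path Hall→v1→Exit (+1); total 2.
Path Hall→v2→Exit (+1); total 3.
Path Hall→v4→Exit (+1); total 4.
Path Hall→v5→Exit (+1); total 5.
No residual Hall→Exit path; max flow = 5.
Certifying cut of size 5: {Hall→Exit, Hall→v1, Hall→v2, Hall→v5, v4→Exit}.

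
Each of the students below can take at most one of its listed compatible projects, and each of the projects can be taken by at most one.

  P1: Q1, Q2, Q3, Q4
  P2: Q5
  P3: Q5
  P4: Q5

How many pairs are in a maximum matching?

2

Unit-capacity flow: source→left, listed edges, right→sink; max matching = max flow.
Augmenting path P1→Q1 (+1); matched 1.
Augmenting path P2→Q5 (+1); matched 2.
No augmenting path remains; maximum matching = 2.
König certificate: {P1, Q5} is a vertex cover of size 2 (every listed pair touches it), so no matching can be larger.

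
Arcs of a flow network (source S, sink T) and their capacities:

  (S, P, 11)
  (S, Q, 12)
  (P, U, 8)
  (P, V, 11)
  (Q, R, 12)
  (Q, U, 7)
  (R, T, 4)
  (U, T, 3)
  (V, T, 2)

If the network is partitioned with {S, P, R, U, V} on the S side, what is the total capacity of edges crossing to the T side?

21

Edges leaving {S, P, R, U, V}: S→Q (12), R→T (4), U→T (3), V→T (2).
Cut capacity = 12 + 4 + 3 + 2 = 21.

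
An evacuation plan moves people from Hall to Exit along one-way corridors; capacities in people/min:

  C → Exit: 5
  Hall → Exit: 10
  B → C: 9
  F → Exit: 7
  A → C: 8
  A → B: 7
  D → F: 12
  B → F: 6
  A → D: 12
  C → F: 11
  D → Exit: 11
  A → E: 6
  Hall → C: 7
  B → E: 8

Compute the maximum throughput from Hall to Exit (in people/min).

Augment Hall→Exit: bottleneck 10, flow now 10.
Augment Hall→C→Exit: bottleneck 5, flow now 15.
Augment Hall→C→F→Exit: bottleneck 2, flow now 17.
No augmenting path remains; maximum flow = 17.
In the residual graph, reachable from Hall: {Hall}.
Min-cut edges: Hall→C (7), Hall→Exit (10); capacity 7 + 10 = 17.
This cut is saturated, so no flow can exceed 17.

17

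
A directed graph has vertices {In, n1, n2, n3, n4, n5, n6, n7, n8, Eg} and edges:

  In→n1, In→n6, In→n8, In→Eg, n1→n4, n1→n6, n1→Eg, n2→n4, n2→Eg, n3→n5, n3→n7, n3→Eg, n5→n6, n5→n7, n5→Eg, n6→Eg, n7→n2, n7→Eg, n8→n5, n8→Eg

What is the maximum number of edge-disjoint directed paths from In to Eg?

4

Assign every edge capacity 1; by Menger, the answer equals the max flow.
Path In→Eg (+1); total 1.
Path In→n1→Eg (+1); total 2.
Path In→n6→Eg (+1); total 3.
Path In→n8→Eg (+1); total 4.
No residual In→Eg path; max flow = 4.
Certifying cut of size 4: {In→Eg, In→n1, In→n6, In→n8}.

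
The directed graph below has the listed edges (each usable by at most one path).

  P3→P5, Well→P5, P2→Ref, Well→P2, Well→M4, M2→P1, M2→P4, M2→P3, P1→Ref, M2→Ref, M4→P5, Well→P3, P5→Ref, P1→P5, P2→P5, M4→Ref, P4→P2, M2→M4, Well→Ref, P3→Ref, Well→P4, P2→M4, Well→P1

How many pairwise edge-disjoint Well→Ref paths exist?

6

Assign every edge capacity 1; by Menger, the answer equals the max flow.
Path Well→Ref (+1); total 1.
Path Well→P1→Ref (+1); total 2.
Path Well→P3→Ref (+1); total 3.
Path Well→P2→Ref (+1); total 4.
Path Well→M4→Ref (+1); total 5.
Path Well→P5→Ref (+1); total 6.
No residual Well→Ref path; max flow = 6.
Certifying cut of size 6: {M4→Ref, P2→Ref, P5→Ref, Well→P1, Well→P3, Well→Ref}.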